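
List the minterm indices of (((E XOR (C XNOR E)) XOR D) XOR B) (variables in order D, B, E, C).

Σm(0, 2, 5, 7, 9, 11, 12, 14) = (NOT D AND NOT B AND NOT E AND NOT C) OR (NOT D AND NOT B AND E AND NOT C) OR (NOT D AND B AND NOT E AND C) OR (NOT D AND B AND E AND C) OR (D AND NOT B AND NOT E AND C) OR (D AND NOT B AND E AND C) OR (D AND B AND NOT E AND NOT C) OR (D AND B AND E AND NOT C)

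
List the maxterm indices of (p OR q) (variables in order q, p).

ΠM(0) = (q OR p)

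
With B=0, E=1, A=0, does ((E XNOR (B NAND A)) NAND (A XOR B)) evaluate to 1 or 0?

Substituting: ((1 XNOR (0 NAND 0)) NAND (0 XOR 0))
= 1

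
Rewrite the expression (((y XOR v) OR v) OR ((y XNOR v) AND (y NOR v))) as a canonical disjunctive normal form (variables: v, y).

(NOT v AND NOT y) OR (NOT v AND y) OR (v AND NOT y) OR (v AND y)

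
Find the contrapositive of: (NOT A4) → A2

Contrapositive: NOT A2 → A4
Note: A statement and its contrapositive are logically equivalent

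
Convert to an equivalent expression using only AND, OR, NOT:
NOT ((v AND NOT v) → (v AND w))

(v AND NOT v) AND NOT (v AND w)
(Negated implication: NOT(A → B) = A AND NOT B)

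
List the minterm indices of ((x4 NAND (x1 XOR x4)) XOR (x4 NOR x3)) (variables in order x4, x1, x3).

Σm(1, 3, 6, 7) = (NOT x4 AND NOT x1 AND x3) OR (NOT x4 AND x1 AND x3) OR (x4 AND x1 AND NOT x3) OR (x4 AND x1 AND x3)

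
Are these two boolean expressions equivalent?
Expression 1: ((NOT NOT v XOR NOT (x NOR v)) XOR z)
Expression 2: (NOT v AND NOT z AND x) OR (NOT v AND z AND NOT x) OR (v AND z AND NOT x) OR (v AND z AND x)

Yes, they are equivalent — the two output columns agree on all 8 assignments:
v | z | x | Expression 1 | Expression 2
---------------------------------------
0 | 0 | 0 | 0 | 0
0 | 0 | 1 | 1 | 1
0 | 1 | 0 | 1 | 1
0 | 1 | 1 | 0 | 0
1 | 0 | 0 | 0 | 0
1 | 0 | 1 | 0 | 0
1 | 1 | 0 | 1 | 1
1 | 1 | 1 | 1 | 1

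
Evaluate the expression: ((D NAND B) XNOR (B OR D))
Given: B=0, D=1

Substituting: ((1 NAND 0) XNOR (0 OR 1))
= 1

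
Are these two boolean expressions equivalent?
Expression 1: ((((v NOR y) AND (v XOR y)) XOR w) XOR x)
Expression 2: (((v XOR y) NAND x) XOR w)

No. Counterexample: with v=0, y=0, w=0, x=0, Expression 1 = 0 but Expression 2 = 1.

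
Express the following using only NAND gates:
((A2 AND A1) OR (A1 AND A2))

((((A2 NAND A1) NAND (A2 NAND A1)) NAND ((A2 NAND A1) NAND (A2 NAND A1))) NAND (((A1 NAND A2) NAND (A1 NAND A2)) NAND ((A1 NAND A2) NAND (A1 NAND A2))))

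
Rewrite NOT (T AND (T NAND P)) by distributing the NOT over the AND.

NOT T OR NOT (T NAND P)
De Morgan's: NOT(AND of terms) = OR of negations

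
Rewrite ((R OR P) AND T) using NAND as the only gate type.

((((R NAND R) NAND (P NAND P)) NAND T) NAND (((R NAND R) NAND (P NAND P)) NAND T))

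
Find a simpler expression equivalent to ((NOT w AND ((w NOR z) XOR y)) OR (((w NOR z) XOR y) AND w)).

By distribution ((E AND v) OR (E AND NOT v) = E):
= ((w NOR z) XOR y)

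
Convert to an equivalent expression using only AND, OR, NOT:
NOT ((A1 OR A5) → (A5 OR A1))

(A1 OR A5) AND NOT (A5 OR A1)
(Negated implication: NOT(A → B) = A AND NOT B)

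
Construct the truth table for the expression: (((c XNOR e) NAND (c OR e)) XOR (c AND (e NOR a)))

a | e | c | Output
------------------
0 | 0 | 0 | 1
0 | 0 | 1 | 0
0 | 1 | 0 | 1
0 | 1 | 1 | 0
1 | 0 | 0 | 1
1 | 0 | 1 | 1
1 | 1 | 0 | 1
1 | 1 | 1 | 0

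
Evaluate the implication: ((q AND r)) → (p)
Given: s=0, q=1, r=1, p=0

Antecedent ((q AND r)) = 1; consequent (p) = 0.
1 → 0 = 0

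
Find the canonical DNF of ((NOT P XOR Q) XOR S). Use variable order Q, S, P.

(NOT Q AND NOT S AND NOT P) OR (NOT Q AND S AND P) OR (Q AND NOT S AND P) OR (Q AND S AND NOT P)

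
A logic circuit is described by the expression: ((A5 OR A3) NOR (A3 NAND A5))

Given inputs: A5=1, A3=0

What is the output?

Substituting: ((1 OR 0) NOR (0 NAND 1))
= 0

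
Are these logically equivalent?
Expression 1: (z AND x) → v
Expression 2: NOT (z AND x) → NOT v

No, Inverse is not equivalent to original (counterexample: x=0, v=1, z=0)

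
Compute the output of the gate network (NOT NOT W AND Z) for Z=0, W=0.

Substituting: (NOT NOT 0 AND 0)
= 0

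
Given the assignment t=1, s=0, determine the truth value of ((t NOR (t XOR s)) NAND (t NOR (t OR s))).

Substituting: ((1 NOR (1 XOR 0)) NAND (1 NOR (1 OR 0)))
= 1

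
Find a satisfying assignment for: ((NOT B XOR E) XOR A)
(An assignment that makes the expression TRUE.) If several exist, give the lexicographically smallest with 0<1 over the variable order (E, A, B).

E=0, A=0, B=0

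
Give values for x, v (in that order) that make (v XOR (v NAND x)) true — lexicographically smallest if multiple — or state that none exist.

x=0, v=0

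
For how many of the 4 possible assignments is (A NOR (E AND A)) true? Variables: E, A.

Satisfying assignments: (0,0), (1,0)
Count: 2 out of 4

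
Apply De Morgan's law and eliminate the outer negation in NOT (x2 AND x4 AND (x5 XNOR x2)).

NOT x2 OR NOT x4 OR NOT (x5 XNOR x2)
De Morgan's: NOT(AND of terms) = OR of negations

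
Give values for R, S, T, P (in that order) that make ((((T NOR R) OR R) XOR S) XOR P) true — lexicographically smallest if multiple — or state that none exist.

R=0, S=0, T=0, P=0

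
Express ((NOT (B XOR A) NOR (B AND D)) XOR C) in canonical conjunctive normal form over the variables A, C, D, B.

(A OR C OR D OR B) AND (A OR C OR NOT D OR B) AND (A OR C OR NOT D OR NOT B) AND (A OR NOT C OR D OR NOT B) AND (NOT A OR C OR D OR NOT B) AND (NOT A OR C OR NOT D OR NOT B) AND (NOT A OR NOT C OR D OR B) AND (NOT A OR NOT C OR NOT D OR B)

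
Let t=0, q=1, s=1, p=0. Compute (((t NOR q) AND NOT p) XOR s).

Substituting: (((0 NOR 1) AND NOT 0) XOR 1)
= 1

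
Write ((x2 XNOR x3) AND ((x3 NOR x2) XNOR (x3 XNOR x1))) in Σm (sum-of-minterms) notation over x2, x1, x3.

Σm(0, 5) = (NOT x2 AND NOT x1 AND NOT x3) OR (x2 AND NOT x1 AND x3)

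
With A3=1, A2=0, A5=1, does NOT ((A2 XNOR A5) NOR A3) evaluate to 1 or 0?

Substituting: NOT ((0 XNOR 1) NOR 1)
= 1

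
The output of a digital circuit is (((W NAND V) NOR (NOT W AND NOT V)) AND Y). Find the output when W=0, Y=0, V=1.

Substituting: (((0 NAND 1) NOR (NOT 0 AND NOT 1)) AND 0)
= 0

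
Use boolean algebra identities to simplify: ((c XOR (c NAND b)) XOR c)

By XOR self-cancellation ((E XOR v) XOR v = E):
= (c NAND b)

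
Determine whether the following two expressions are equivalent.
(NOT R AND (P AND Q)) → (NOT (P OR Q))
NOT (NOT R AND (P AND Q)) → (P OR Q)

No, Inverse is not equivalent to original (counterexample: P=0, R=0, Q=0)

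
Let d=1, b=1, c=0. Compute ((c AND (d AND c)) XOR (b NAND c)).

Substituting: ((0 AND (1 AND 0)) XOR (1 NAND 0))
= 1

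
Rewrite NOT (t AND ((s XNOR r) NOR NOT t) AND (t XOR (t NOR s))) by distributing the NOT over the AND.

NOT t OR NOT ((s XNOR r) NOR NOT t) OR NOT (t XOR (t NOR s))
De Morgan's: NOT(AND of terms) = OR of negations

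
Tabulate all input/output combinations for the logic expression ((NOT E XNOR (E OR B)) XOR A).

A | B | E | Output
------------------
0 | 0 | 0 | 0
0 | 0 | 1 | 0
0 | 1 | 0 | 1
0 | 1 | 1 | 0
1 | 0 | 0 | 1
1 | 0 | 1 | 1
1 | 1 | 0 | 0
1 | 1 | 1 | 1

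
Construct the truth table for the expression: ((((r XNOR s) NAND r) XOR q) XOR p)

q | p | s | r | Output
----------------------
0 | 0 | 0 | 0 | 1
0 | 0 | 0 | 1 | 1
0 | 0 | 1 | 0 | 1
0 | 0 | 1 | 1 | 0
0 | 1 | 0 | 0 | 0
0 | 1 | 0 | 1 | 0
0 | 1 | 1 | 0 | 0
0 | 1 | 1 | 1 | 1
1 | 0 | 0 | 0 | 0
1 | 0 | 0 | 1 | 0
1 | 0 | 1 | 0 | 0
1 | 0 | 1 | 1 | 1
1 | 1 | 0 | 0 | 1
1 | 1 | 0 | 1 | 1
1 | 1 | 1 | 0 | 1
1 | 1 | 1 | 1 | 0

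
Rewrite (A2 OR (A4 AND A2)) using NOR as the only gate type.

((A2 NOR ((A4 NOR A4) NOR (A2 NOR A2))) NOR (A2 NOR ((A4 NOR A4) NOR (A2 NOR A2))))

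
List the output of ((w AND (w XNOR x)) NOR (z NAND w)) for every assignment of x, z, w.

x | z | w | Output
------------------
0 | 0 | 0 | 0
0 | 0 | 1 | 0
0 | 1 | 0 | 0
0 | 1 | 1 | 1
1 | 0 | 0 | 0
1 | 0 | 1 | 0
1 | 1 | 0 | 0
1 | 1 | 1 | 0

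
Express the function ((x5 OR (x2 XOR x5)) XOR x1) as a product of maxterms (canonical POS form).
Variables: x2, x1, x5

ΠM(0, 3, 6, 7) = (x2 OR x1 OR x5) AND (x2 OR NOT x1 OR NOT x5) AND (NOT x2 OR NOT x1 OR x5) AND (NOT x2 OR NOT x1 OR NOT x5)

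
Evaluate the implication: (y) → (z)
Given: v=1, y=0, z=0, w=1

Antecedent (y) = 0; consequent (z) = 0.
0 → 0 = 1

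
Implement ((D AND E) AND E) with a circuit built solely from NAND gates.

((((D NAND E) NAND (D NAND E)) NAND E) NAND (((D NAND E) NAND (D NAND E)) NAND E))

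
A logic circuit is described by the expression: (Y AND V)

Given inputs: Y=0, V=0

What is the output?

Substituting: (0 AND 0)
= 0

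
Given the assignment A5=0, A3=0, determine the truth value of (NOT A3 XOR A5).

Substituting: (NOT 0 XOR 0)
= 1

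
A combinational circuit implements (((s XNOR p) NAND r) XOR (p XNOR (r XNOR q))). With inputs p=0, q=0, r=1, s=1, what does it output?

Substituting: (((1 XNOR 0) NAND 1) XOR (0 XNOR (1 XNOR 0)))
= 0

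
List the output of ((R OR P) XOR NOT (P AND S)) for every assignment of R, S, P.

R | S | P | Output
------------------
0 | 0 | 0 | 1
0 | 0 | 1 | 0
0 | 1 | 0 | 1
0 | 1 | 1 | 1
1 | 0 | 0 | 0
1 | 0 | 1 | 0
1 | 1 | 0 | 0
1 | 1 | 1 | 1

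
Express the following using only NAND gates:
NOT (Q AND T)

(((Q NAND T) NAND (Q NAND T)) NAND ((Q NAND T) NAND (Q NAND T)))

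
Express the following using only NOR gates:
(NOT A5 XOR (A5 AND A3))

(((((A5 NOR A5) NOR ((A5 NOR A5) NOR (A3 NOR A3))) NOR ((A5 NOR A5) NOR ((A5 NOR A5) NOR (A3 NOR A3)))) NOR (((A5 NOR A5) NOR ((A5 NOR A5) NOR (A3 NOR A3))) NOR ((A5 NOR A5) NOR ((A5 NOR A5) NOR (A3 NOR A3))))) NOR (((((A5 NOR A5) NOR (A5 NOR A5)) NOR (((A5 NOR A5) NOR (A3 NOR A3)) NOR ((A5 NOR A5) NOR (A3 NOR A3)))) NOR (((A5 NOR A5) NOR (A5 NOR A5)) NOR (((A5 NOR A5) NOR (A3 NOR A3)) NOR ((A5 NOR A5) NOR (A3 NOR A3))))) NOR ((((A5 NOR A5) NOR (A5 NOR A5)) NOR (((A5 NOR A5) NOR (A3 NOR A3)) NOR ((A5 NOR A5) NOR (A3 NOR A3)))) NOR (((A5 NOR A5) NOR (A5 NOR A5)) NOR (((A5 NOR A5) NOR (A3 NOR A3)) NOR ((A5 NOR A5) NOR (A3 NOR A3)))))))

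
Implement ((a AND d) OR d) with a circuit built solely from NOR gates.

((((a NOR a) NOR (d NOR d)) NOR d) NOR (((a NOR a) NOR (d NOR d)) NOR d))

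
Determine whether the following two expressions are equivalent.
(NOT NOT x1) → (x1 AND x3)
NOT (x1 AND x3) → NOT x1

Yes, Contrapositive is always equivalent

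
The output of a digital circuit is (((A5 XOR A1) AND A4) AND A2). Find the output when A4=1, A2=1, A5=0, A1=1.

Substituting: (((0 XOR 1) AND 1) AND 1)
= 1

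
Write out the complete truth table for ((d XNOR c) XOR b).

d | b | c | Output
------------------
0 | 0 | 0 | 1
0 | 0 | 1 | 0
0 | 1 | 0 | 0
0 | 1 | 1 | 1
1 | 0 | 0 | 0
1 | 0 | 1 | 1
1 | 1 | 0 | 1
1 | 1 | 1 | 0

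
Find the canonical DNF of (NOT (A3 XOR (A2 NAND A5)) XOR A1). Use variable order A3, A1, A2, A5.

(NOT A3 AND NOT A1 AND A2 AND A5) OR (NOT A3 AND A1 AND NOT A2 AND NOT A5) OR (NOT A3 AND A1 AND NOT A2 AND A5) OR (NOT A3 AND A1 AND A2 AND NOT A5) OR (A3 AND NOT A1 AND NOT A2 AND NOT A5) OR (A3 AND NOT A1 AND NOT A2 AND A5) OR (A3 AND NOT A1 AND A2 AND NOT A5) OR (A3 AND A1 AND A2 AND A5)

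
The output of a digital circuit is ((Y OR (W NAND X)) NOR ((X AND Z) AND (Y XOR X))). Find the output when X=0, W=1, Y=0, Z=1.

Substituting: ((0 OR (1 NAND 0)) NOR ((0 AND 1) AND (0 XOR 0)))
= 0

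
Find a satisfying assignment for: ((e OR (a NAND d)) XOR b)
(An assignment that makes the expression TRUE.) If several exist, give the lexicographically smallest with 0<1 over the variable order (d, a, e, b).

d=0, a=0, e=0, b=0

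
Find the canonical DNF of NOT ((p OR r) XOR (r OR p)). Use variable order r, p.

(NOT r AND NOT p) OR (NOT r AND p) OR (r AND NOT p) OR (r AND p)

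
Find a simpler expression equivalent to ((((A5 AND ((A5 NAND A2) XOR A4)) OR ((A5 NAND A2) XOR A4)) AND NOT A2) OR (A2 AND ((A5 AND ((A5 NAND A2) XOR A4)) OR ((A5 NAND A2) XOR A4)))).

By distribution ((E AND v) OR (E AND NOT v) = E) then absorption (E OR (E AND v) = E):
= ((A5 NAND A2) XOR A4)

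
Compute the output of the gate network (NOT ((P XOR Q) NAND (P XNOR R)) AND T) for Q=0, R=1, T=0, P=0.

Substituting: (NOT ((0 XOR 0) NAND (0 XNOR 1)) AND 0)
= 0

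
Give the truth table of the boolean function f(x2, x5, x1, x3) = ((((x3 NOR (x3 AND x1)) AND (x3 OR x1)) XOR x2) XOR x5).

x2 | x5 | x1 | x3 | Output
--------------------------
0 | 0 | 0 | 0 | 0
0 | 0 | 0 | 1 | 0
0 | 0 | 1 | 0 | 1
0 | 0 | 1 | 1 | 0
0 | 1 | 0 | 0 | 1
0 | 1 | 0 | 1 | 1
0 | 1 | 1 | 0 | 0
0 | 1 | 1 | 1 | 1
1 | 0 | 0 | 0 | 1
1 | 0 | 0 | 1 | 1
1 | 0 | 1 | 0 | 0
1 | 0 | 1 | 1 | 1
1 | 1 | 0 | 0 | 0
1 | 1 | 0 | 1 | 0
1 | 1 | 1 | 0 | 1
1 | 1 | 1 | 1 | 0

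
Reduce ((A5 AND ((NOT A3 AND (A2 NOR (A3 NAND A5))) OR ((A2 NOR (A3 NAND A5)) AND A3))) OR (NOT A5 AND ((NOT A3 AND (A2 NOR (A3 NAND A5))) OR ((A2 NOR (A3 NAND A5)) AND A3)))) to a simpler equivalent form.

By distribution ((E AND v) OR (E AND NOT v) = E) then distribution ((E AND v) OR (E AND NOT v) = E):
= (A2 NOR (A3 NAND A5))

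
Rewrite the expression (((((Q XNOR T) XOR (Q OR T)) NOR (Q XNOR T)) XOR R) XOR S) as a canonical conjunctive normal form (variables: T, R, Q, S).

(T OR R OR Q OR S) AND (T OR R OR NOT Q OR S) AND (T OR NOT R OR Q OR NOT S) AND (T OR NOT R OR NOT Q OR NOT S) AND (NOT T OR R OR Q OR S) AND (NOT T OR R OR NOT Q OR S) AND (NOT T OR NOT R OR Q OR NOT S) AND (NOT T OR NOT R OR NOT Q OR NOT S)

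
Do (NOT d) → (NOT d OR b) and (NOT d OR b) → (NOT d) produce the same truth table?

No, Converse is not equivalent to original (counterexample: c=0, b=1, d=1)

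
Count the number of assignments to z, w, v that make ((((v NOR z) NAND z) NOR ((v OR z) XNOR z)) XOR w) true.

Satisfying assignments: (0,1,0), (0,1,1), (1,1,0), (1,1,1)
Count: 4 out of 8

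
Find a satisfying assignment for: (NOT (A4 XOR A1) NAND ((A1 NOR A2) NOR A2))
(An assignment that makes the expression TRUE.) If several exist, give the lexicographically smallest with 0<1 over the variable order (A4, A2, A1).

A4=0, A2=0, A1=0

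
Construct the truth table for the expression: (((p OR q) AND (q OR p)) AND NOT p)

q | p | Output
--------------
0 | 0 | 0
0 | 1 | 0
1 | 0 | 1
1 | 1 | 0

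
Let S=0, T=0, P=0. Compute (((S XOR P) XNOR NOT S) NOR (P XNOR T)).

Substituting: (((0 XOR 0) XNOR NOT 0) NOR (0 XNOR 0))
= 0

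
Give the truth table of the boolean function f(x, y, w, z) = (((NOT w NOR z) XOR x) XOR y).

x | y | w | z | Output
----------------------
0 | 0 | 0 | 0 | 0
0 | 0 | 0 | 1 | 0
0 | 0 | 1 | 0 | 1
0 | 0 | 1 | 1 | 0
0 | 1 | 0 | 0 | 1
0 | 1 | 0 | 1 | 1
0 | 1 | 1 | 0 | 0
0 | 1 | 1 | 1 | 1
1 | 0 | 0 | 0 | 1
1 | 0 | 0 | 1 | 1
1 | 0 | 1 | 0 | 0
1 | 0 | 1 | 1 | 1
1 | 1 | 0 | 0 | 0
1 | 1 | 0 | 1 | 0
1 | 1 | 1 | 0 | 1
1 | 1 | 1 | 1 | 0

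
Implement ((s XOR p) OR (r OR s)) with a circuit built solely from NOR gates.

((((((s NOR p) NOR (s NOR p)) NOR ((s NOR p) NOR (s NOR p))) NOR ((((s NOR s) NOR (p NOR p)) NOR ((s NOR s) NOR (p NOR p))) NOR (((s NOR s) NOR (p NOR p)) NOR ((s NOR s) NOR (p NOR p))))) NOR ((r NOR s) NOR (r NOR s))) NOR (((((s NOR p) NOR (s NOR p)) NOR ((s NOR p) NOR (s NOR p))) NOR ((((s NOR s) NOR (p NOR p)) NOR ((s NOR s) NOR (p NOR p))) NOR (((s NOR s) NOR (p NOR p)) NOR ((s NOR s) NOR (p NOR p))))) NOR ((r NOR s) NOR (r NOR s))))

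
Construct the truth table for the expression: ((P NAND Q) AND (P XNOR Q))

Q | P | Output
--------------
0 | 0 | 1
0 | 1 | 0
1 | 0 | 0
1 | 1 | 0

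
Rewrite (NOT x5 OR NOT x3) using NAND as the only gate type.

(((x5 NAND x5) NAND (x5 NAND x5)) NAND ((x3 NAND x3) NAND (x3 NAND x3)))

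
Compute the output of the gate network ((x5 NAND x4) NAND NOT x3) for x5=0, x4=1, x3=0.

Substituting: ((0 NAND 1) NAND NOT 0)
= 0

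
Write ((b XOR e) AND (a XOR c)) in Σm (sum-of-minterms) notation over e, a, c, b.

Σm(3, 5, 10, 12) = (NOT e AND NOT a AND c AND b) OR (NOT e AND a AND NOT c AND b) OR (e AND NOT a AND c AND NOT b) OR (e AND a AND NOT c AND NOT b)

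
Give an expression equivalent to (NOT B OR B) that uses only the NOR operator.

(((B NOR B) NOR B) NOR ((B NOR B) NOR B))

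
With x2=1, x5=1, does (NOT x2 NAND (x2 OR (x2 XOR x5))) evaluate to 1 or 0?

Substituting: (NOT 1 NAND (1 OR (1 XOR 1)))
= 1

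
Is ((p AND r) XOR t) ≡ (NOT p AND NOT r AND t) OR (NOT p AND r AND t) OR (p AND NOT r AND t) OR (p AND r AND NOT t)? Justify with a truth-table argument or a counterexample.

Yes, they are equivalent — the two output columns agree on all 8 assignments:
p | r | t | Expression 1 | Expression 2
---------------------------------------
0 | 0 | 0 | 0 | 0
0 | 0 | 1 | 1 | 1
0 | 1 | 0 | 0 | 0
0 | 1 | 1 | 1 | 1
1 | 0 | 0 | 0 | 0
1 | 0 | 1 | 1 | 1
1 | 1 | 0 | 1 | 1
1 | 1 | 1 | 0 | 0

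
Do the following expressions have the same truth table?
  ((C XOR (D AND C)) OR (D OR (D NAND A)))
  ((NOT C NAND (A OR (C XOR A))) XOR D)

No. Counterexample: with A=0, D=1, C=0, Expression 1 = 1 but Expression 2 = 0.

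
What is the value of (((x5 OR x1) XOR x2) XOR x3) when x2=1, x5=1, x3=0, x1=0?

Substituting: (((1 OR 0) XOR 1) XOR 0)
= 0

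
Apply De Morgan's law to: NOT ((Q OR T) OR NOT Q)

NOT (Q OR T) AND Q
De Morgan's: NOT(OR of terms) = AND of negations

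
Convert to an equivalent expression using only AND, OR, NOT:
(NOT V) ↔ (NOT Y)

((NOT V) AND (NOT Y)) OR (V AND Y)
(Biconditional = both true or both false)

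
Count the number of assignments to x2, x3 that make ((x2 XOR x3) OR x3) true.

Satisfying assignments: (0,1), (1,0), (1,1)
Count: 3 out of 4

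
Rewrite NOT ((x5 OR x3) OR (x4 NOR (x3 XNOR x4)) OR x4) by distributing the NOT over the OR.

NOT (x5 OR x3) AND NOT (x4 NOR (x3 XNOR x4)) AND NOT x4
De Morgan's: NOT(OR of terms) = AND of negations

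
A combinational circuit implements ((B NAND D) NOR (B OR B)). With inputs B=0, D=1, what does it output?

Substituting: ((0 NAND 1) NOR (0 OR 0))
= 0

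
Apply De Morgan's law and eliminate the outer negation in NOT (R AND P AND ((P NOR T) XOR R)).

NOT R OR NOT P OR NOT ((P NOR T) XOR R)
De Morgan's: NOT(AND of terms) = OR of negations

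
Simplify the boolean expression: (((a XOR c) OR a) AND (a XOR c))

By absorption (E AND (E OR v) = E):
= (a XOR c)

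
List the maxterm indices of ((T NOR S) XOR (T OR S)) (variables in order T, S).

ΠM() = TRUE (no maxterms)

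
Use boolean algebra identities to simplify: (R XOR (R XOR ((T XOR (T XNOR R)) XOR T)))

By XOR self-cancellation ((E XOR v) XOR v = E) then XOR self-cancellation ((E XOR v) XOR v = E):
= (T XNOR R)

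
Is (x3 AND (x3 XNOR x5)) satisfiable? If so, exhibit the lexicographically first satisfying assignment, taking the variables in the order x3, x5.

x3=1, x5=1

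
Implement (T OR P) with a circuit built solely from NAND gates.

((T NAND T) NAND (P NAND P))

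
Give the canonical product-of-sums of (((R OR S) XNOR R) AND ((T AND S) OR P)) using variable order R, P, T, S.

ΠM(0, 1, 2, 3, 5, 7, 8, 9, 10) = (R OR P OR T OR S) AND (R OR P OR T OR NOT S) AND (R OR P OR NOT T OR S) AND (R OR P OR NOT T OR NOT S) AND (R OR NOT P OR T OR NOT S) AND (R OR NOT P OR NOT T OR NOT S) AND (NOT R OR P OR T OR S) AND (NOT R OR P OR T OR NOT S) AND (NOT R OR P OR NOT T OR S)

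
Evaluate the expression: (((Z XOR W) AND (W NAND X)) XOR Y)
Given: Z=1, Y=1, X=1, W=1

Substituting: (((1 XOR 1) AND (1 NAND 1)) XOR 1)
= 1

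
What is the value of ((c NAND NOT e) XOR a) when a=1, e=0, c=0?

Substituting: ((0 NAND NOT 0) XOR 1)
= 0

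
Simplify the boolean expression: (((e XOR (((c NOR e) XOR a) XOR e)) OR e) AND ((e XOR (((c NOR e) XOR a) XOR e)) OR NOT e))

By distribution ((E OR v) AND (E OR NOT v) = E) then XOR self-cancellation ((E XOR v) XOR v = E):
= ((c NOR e) XOR a)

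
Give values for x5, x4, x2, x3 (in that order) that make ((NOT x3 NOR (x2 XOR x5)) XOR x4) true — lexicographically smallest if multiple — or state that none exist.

x5=0, x4=0, x2=0, x3=1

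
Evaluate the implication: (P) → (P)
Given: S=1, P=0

Antecedent (P) = 0; consequent (P) = 0.
0 → 0 = 1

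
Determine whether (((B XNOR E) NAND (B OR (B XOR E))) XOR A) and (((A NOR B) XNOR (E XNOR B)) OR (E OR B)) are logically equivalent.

No. Counterexample: with A=0, B=1, E=1, Expression 1 = 0 but Expression 2 = 1.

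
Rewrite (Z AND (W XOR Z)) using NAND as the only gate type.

((Z NAND ((W NAND (W NAND Z)) NAND (Z NAND (W NAND Z)))) NAND (Z NAND ((W NAND (W NAND Z)) NAND (Z NAND (W NAND Z)))))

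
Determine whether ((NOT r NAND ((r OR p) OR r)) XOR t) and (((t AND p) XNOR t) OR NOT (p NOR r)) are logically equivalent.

No. Counterexample: with r=0, t=0, p=1, Expression 1 = 0 but Expression 2 = 1.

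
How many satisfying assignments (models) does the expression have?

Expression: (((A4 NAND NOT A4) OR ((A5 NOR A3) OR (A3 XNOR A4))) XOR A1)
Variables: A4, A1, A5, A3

Satisfying assignments: (0,0,0,0), (0,0,0,1), (0,0,1,0), (0,0,1,1), (1,0,0,0), (1,0,0,1), (1,0,1,0), (1,0,1,1)
Count: 8 out of 16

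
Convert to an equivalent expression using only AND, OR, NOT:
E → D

NOT E OR D
(Implication elimination: A → B = NOT A OR B)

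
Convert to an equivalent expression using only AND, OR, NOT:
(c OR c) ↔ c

((c OR c) AND c) OR (NOT (c OR c) AND NOT c)
(Biconditional = both true or both false)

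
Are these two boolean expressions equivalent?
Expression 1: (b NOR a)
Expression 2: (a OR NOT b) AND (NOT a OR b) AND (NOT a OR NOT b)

Yes, they are equivalent — the two output columns agree on all 4 assignments:
a | b | Expression 1 | Expression 2
-----------------------------------
0 | 0 | 1 | 1
0 | 1 | 0 | 0
1 | 0 | 0 | 0
1 | 1 | 0 | 0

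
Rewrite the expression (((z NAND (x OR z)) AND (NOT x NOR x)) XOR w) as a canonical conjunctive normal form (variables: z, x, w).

(z OR x OR w) AND (z OR NOT x OR w) AND (NOT z OR x OR w) AND (NOT z OR NOT x OR w)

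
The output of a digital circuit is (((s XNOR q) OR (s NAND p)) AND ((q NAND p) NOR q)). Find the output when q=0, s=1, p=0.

Substituting: (((1 XNOR 0) OR (1 NAND 0)) AND ((0 NAND 0) NOR 0))
= 0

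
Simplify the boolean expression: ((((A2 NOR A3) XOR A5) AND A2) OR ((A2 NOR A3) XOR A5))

By absorption (E OR (E AND v) = E):
= ((A2 NOR A3) XOR A5)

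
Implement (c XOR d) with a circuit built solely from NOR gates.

((((c NOR d) NOR (c NOR d)) NOR ((c NOR d) NOR (c NOR d))) NOR ((((c NOR c) NOR (d NOR d)) NOR ((c NOR c) NOR (d NOR d))) NOR (((c NOR c) NOR (d NOR d)) NOR ((c NOR c) NOR (d NOR d)))))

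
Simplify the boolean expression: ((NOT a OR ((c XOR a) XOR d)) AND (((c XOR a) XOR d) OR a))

By distribution ((E OR v) AND (E OR NOT v) = E):
= ((c XOR a) XOR d)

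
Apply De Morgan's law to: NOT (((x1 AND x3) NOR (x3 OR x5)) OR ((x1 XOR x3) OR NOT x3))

NOT ((x1 AND x3) NOR (x3 OR x5)) AND NOT ((x1 XOR x3) OR NOT x3)
De Morgan's: NOT(OR of terms) = AND of negations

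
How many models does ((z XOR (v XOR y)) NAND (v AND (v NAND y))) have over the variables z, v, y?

Satisfying assignments: (0,0,0), (0,0,1), (0,1,1), (1,0,0), (1,0,1), (1,1,0), (1,1,1)
Count: 7 out of 8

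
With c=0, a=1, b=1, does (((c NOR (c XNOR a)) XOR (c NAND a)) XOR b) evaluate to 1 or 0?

Substituting: (((0 NOR (0 XNOR 1)) XOR (0 NAND 1)) XOR 1)
= 1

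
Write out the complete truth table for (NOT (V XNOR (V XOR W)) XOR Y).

Y | W | V | Output
------------------
0 | 0 | 0 | 0
0 | 0 | 1 | 0
0 | 1 | 0 | 1
0 | 1 | 1 | 1
1 | 0 | 0 | 1
1 | 0 | 1 | 1
1 | 1 | 0 | 0
1 | 1 | 1 | 0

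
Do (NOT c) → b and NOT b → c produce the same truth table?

Yes, Contrapositive is always equivalent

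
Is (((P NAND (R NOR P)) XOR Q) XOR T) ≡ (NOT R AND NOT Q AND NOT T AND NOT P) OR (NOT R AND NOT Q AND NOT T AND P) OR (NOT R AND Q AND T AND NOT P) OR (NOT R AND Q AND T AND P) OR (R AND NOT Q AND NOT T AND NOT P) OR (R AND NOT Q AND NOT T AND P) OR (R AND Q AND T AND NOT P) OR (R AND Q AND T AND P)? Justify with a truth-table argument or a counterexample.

Yes, they are equivalent — the two output columns agree on all 16 assignments:
R | Q | T | P | Expression 1 | Expression 2
-------------------------------------------
0 | 0 | 0 | 0 | 1 | 1
0 | 0 | 0 | 1 | 1 | 1
0 | 0 | 1 | 0 | 0 | 0
0 | 0 | 1 | 1 | 0 | 0
0 | 1 | 0 | 0 | 0 | 0
0 | 1 | 0 | 1 | 0 | 0
0 | 1 | 1 | 0 | 1 | 1
0 | 1 | 1 | 1 | 1 | 1
1 | 0 | 0 | 0 | 1 | 1
1 | 0 | 0 | 1 | 1 | 1
1 | 0 | 1 | 0 | 0 | 0
1 | 0 | 1 | 1 | 0 | 0
1 | 1 | 0 | 0 | 0 | 0
1 | 1 | 0 | 1 | 0 | 0
1 | 1 | 1 | 0 | 1 | 1
1 | 1 | 1 | 1 | 1 | 1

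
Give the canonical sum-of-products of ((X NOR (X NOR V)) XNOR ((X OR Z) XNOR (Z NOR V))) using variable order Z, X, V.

Σm(0, 1, 3, 4, 6, 7) = (NOT Z AND NOT X AND NOT V) OR (NOT Z AND NOT X AND V) OR (NOT Z AND X AND V) OR (Z AND NOT X AND NOT V) OR (Z AND X AND NOT V) OR (Z AND X AND V)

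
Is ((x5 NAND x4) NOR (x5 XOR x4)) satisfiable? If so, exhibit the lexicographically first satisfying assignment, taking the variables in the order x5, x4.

x5=1, x4=1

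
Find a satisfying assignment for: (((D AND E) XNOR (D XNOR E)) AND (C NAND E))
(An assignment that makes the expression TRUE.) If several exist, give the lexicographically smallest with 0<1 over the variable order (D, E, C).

D=0, E=1, C=0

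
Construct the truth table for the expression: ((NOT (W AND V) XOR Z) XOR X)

W | V | Z | X | Output
----------------------
0 | 0 | 0 | 0 | 1
0 | 0 | 0 | 1 | 0
0 | 0 | 1 | 0 | 0
0 | 0 | 1 | 1 | 1
0 | 1 | 0 | 0 | 1
0 | 1 | 0 | 1 | 0
0 | 1 | 1 | 0 | 0
0 | 1 | 1 | 1 | 1
1 | 0 | 0 | 0 | 1
1 | 0 | 0 | 1 | 0
1 | 0 | 1 | 0 | 0
1 | 0 | 1 | 1 | 1
1 | 1 | 0 | 0 | 0
1 | 1 | 0 | 1 | 1
1 | 1 | 1 | 0 | 1
1 | 1 | 1 | 1 | 0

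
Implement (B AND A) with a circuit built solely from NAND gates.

((B NAND A) NAND (B NAND A))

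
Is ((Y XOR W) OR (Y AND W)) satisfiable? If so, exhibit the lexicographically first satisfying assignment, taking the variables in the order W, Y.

W=0, Y=1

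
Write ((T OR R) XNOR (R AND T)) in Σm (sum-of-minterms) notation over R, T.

Σm(0, 3) = (NOT R AND NOT T) OR (R AND T)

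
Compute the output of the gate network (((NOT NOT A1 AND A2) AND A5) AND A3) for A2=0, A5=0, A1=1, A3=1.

Substituting: (((NOT NOT 1 AND 0) AND 0) AND 1)
= 0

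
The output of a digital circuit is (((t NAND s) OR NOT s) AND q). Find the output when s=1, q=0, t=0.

Substituting: (((0 NAND 1) OR NOT 1) AND 0)
= 0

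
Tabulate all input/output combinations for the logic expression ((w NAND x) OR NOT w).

w | x | Output
--------------
0 | 0 | 1
0 | 1 | 1
1 | 0 | 1
1 | 1 | 0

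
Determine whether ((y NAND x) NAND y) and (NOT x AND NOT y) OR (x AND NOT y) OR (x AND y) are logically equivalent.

Yes, they are equivalent — the two output columns agree on all 4 assignments:
x | y | Expression 1 | Expression 2
-----------------------------------
0 | 0 | 1 | 1
0 | 1 | 0 | 0
1 | 0 | 1 | 1
1 | 1 | 1 | 1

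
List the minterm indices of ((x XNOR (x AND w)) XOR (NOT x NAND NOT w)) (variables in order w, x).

Σm(0, 1) = (NOT w AND NOT x) OR (NOT w AND x)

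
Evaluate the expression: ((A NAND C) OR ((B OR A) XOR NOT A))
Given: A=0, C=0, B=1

Substituting: ((0 NAND 0) OR ((1 OR 0) XOR NOT 0))
= 1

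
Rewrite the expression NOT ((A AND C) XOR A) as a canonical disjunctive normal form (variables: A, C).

(NOT A AND NOT C) OR (NOT A AND C) OR (A AND C)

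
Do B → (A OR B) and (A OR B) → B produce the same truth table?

No, Converse is not equivalent to original (counterexample: A=1, B=0)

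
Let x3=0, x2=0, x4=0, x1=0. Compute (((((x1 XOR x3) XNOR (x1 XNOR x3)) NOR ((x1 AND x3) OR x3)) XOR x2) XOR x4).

Substituting: (((((0 XOR 0) XNOR (0 XNOR 0)) NOR ((0 AND 0) OR 0)) XOR 0) XOR 0)
= 1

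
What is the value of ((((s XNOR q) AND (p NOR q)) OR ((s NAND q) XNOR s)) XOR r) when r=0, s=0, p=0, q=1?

Substituting: ((((0 XNOR 1) AND (0 NOR 1)) OR ((0 NAND 1) XNOR 0)) XOR 0)
= 0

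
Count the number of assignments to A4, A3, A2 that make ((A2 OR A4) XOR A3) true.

Satisfying assignments: (0,0,1), (0,1,0), (1,0,0), (1,0,1)
Count: 4 out of 8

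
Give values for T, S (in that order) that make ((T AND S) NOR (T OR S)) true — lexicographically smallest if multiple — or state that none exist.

T=0, S=0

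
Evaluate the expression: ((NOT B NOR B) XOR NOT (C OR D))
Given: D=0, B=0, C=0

Substituting: ((NOT 0 NOR 0) XOR NOT (0 OR 0))
= 1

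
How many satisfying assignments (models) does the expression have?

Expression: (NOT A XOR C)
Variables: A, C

Satisfying assignments: (0,0), (1,1)
Count: 2 out of 4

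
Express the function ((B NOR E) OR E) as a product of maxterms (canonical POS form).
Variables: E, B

ΠM(1) = (E OR NOT B)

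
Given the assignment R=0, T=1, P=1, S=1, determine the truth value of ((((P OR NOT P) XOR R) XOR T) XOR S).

Substituting: ((((1 OR NOT 1) XOR 0) XOR 1) XOR 1)
= 1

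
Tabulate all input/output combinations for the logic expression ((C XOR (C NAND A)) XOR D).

A | D | C | Output
------------------
0 | 0 | 0 | 1
0 | 0 | 1 | 0
0 | 1 | 0 | 0
0 | 1 | 1 | 1
1 | 0 | 0 | 1
1 | 0 | 1 | 1
1 | 1 | 0 | 0
1 | 1 | 1 | 0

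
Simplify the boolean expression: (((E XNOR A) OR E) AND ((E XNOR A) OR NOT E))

By distribution ((E OR v) AND (E OR NOT v) = E):
= (E XNOR A)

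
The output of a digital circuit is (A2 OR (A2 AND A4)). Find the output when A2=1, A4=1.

Substituting: (1 OR (1 AND 1))
= 1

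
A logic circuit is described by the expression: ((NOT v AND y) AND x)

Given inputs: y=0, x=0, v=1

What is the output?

Substituting: ((NOT 1 AND 0) AND 0)
= 0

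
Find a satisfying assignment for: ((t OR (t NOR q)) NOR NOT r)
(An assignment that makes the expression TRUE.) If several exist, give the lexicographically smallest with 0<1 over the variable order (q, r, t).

q=1, r=1, t=0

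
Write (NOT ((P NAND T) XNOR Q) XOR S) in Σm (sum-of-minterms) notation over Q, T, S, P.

Σm(0, 1, 4, 7, 10, 11, 13, 14) = (NOT Q AND NOT T AND NOT S AND NOT P) OR (NOT Q AND NOT T AND NOT S AND P) OR (NOT Q AND T AND NOT S AND NOT P) OR (NOT Q AND T AND S AND P) OR (Q AND NOT T AND S AND NOT P) OR (Q AND NOT T AND S AND P) OR (Q AND T AND NOT S AND P) OR (Q AND T AND S AND NOT P)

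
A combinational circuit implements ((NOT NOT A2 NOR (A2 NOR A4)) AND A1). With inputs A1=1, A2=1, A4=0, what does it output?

Substituting: ((NOT NOT 1 NOR (1 NOR 0)) AND 1)
= 0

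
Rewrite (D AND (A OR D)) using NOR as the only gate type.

((D NOR D) NOR (((A NOR D) NOR (A NOR D)) NOR ((A NOR D) NOR (A NOR D))))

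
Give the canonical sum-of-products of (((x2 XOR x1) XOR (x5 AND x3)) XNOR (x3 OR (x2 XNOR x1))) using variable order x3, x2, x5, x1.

Σm(9, 10, 12, 15) = (x3 AND NOT x2 AND NOT x5 AND x1) OR (x3 AND NOT x2 AND x5 AND NOT x1) OR (x3 AND x2 AND NOT x5 AND NOT x1) OR (x3 AND x2 AND x5 AND x1)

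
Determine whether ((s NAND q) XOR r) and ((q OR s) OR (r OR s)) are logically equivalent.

No. Counterexample: with q=0, r=0, s=0, Expression 1 = 1 but Expression 2 = 0.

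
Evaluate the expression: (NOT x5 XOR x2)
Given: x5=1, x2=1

Substituting: (NOT 1 XOR 1)
= 1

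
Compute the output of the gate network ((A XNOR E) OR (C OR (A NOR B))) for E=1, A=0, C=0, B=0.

Substituting: ((0 XNOR 1) OR (0 OR (0 NOR 0)))
= 1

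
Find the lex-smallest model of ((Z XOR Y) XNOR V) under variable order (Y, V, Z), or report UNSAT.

Y=0, V=0, Z=0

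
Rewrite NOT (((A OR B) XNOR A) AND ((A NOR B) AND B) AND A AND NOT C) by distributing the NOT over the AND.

NOT ((A OR B) XNOR A) OR NOT ((A NOR B) AND B) OR NOT A OR C
De Morgan's: NOT(AND of terms) = OR of negations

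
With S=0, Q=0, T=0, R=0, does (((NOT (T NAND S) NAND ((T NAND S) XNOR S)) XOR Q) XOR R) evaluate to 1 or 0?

Substituting: (((NOT (0 NAND 0) NAND ((0 NAND 0) XNOR 0)) XOR 0) XOR 0)
= 1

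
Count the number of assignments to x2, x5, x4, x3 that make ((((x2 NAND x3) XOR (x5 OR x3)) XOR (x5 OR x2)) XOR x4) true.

Satisfying assignments: (0,0,0,0), (0,0,1,1), (0,1,0,0), (0,1,0,1), (1,0,1,0), (1,0,1,1), (1,1,0,0), (1,1,1,1)
Count: 8 out of 16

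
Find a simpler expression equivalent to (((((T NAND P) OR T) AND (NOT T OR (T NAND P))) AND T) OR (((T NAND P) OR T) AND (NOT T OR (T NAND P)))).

By absorption (E OR (E AND v) = E) then distribution ((E OR v) AND (E OR NOT v) = E):
= (T NAND P)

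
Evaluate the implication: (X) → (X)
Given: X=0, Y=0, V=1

Antecedent (X) = 0; consequent (X) = 0.
0 → 0 = 1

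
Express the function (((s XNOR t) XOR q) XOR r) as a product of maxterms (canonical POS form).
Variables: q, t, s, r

ΠM(1, 2, 4, 7, 8, 11, 13, 14) = (q OR t OR s OR NOT r) AND (q OR t OR NOT s OR r) AND (q OR NOT t OR s OR r) AND (q OR NOT t OR NOT s OR NOT r) AND (NOT q OR t OR s OR r) AND (NOT q OR t OR NOT s OR NOT r) AND (NOT q OR NOT t OR s OR NOT r) AND (NOT q OR NOT t OR NOT s OR r)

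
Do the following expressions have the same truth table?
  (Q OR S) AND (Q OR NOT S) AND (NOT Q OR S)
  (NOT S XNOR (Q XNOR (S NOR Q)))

Yes, they are equivalent — the two output columns agree on all 4 assignments:
Q | S | Expression 1 | Expression 2
-----------------------------------
0 | 0 | 0 | 0
0 | 1 | 0 | 0
1 | 0 | 0 | 0
1 | 1 | 1 | 1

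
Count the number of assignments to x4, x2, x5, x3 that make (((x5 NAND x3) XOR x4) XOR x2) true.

Satisfying assignments: (0,0,0,0), (0,0,0,1), (0,0,1,0), (0,1,1,1), (1,0,1,1), (1,1,0,0), (1,1,0,1), (1,1,1,0)
Count: 8 out of 16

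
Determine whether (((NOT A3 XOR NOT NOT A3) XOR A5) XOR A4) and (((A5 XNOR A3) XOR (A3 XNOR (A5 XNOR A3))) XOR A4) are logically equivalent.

No. Counterexample: with A5=0, A4=0, A3=1, Expression 1 = 1 but Expression 2 = 0.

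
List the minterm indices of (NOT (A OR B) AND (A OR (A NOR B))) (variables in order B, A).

Σm(0) = (NOT B AND NOT A)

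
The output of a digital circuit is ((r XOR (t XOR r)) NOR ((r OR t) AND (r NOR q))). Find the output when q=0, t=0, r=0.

Substituting: ((0 XOR (0 XOR 0)) NOR ((0 OR 0) AND (0 NOR 0)))
= 1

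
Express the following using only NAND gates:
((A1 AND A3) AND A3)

((((A1 NAND A3) NAND (A1 NAND A3)) NAND A3) NAND (((A1 NAND A3) NAND (A1 NAND A3)) NAND A3))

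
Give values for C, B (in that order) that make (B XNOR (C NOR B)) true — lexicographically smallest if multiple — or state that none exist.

C=1, B=0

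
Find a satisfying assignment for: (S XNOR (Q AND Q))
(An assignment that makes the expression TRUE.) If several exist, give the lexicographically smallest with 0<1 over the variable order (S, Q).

S=0, Q=0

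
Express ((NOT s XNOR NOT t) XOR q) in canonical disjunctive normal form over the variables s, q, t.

(NOT s AND NOT q AND NOT t) OR (NOT s AND q AND t) OR (s AND NOT q AND t) OR (s AND q AND NOT t)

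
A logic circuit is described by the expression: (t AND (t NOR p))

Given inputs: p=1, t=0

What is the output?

Substituting: (0 AND (0 NOR 1))
= 0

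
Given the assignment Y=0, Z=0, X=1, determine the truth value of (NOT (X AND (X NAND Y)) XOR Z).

Substituting: (NOT (1 AND (1 NAND 0)) XOR 0)
= 0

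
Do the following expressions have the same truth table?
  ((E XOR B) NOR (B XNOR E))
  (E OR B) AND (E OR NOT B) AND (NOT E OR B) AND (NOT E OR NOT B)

Yes, they are equivalent — the two output columns agree on all 4 assignments:
E | B | Expression 1 | Expression 2
-----------------------------------
0 | 0 | 0 | 0
0 | 1 | 0 | 0
1 | 0 | 0 | 0
1 | 1 | 0 | 0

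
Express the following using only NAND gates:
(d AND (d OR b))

((d NAND ((d NAND d) NAND (b NAND b))) NAND (d NAND ((d NAND d) NAND (b NAND b))))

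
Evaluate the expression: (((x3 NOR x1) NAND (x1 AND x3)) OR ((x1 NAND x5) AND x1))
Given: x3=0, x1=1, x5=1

Substituting: (((0 NOR 1) NAND (1 AND 0)) OR ((1 NAND 1) AND 1))
= 1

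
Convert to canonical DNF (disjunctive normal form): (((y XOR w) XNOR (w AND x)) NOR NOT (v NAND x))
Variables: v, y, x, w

(NOT v AND NOT y AND NOT x AND w) OR (NOT v AND y AND NOT x AND NOT w) OR (NOT v AND y AND x AND NOT w) OR (NOT v AND y AND x AND w) OR (v AND NOT y AND NOT x AND w) OR (v AND y AND NOT x AND NOT w)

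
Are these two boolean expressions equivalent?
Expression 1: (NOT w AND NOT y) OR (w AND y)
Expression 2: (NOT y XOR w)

Yes, they are equivalent — the two output columns agree on all 4 assignments:
w | y | Expression 1 | Expression 2
-----------------------------------
0 | 0 | 1 | 1
0 | 1 | 0 | 0
1 | 0 | 0 | 0
1 | 1 | 1 | 1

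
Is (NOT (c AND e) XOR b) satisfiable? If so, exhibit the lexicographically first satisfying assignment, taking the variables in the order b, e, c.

b=0, e=0, c=0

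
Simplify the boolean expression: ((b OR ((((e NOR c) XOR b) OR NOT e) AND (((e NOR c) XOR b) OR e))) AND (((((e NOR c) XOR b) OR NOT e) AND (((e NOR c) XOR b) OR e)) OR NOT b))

By distribution ((E OR v) AND (E OR NOT v) = E) then distribution ((E OR v) AND (E OR NOT v) = E):
= ((e NOR c) XOR b)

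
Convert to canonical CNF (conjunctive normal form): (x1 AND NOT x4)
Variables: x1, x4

(x1 OR x4) AND (x1 OR NOT x4) AND (NOT x1 OR NOT x4)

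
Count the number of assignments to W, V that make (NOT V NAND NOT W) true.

Satisfying assignments: (0,1), (1,0), (1,1)
Count: 3 out of 4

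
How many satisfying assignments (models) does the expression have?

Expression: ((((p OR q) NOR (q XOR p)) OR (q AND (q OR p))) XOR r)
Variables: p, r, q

Satisfying assignments: (0,0,0), (0,0,1), (1,0,1), (1,1,0)
Count: 4 out of 8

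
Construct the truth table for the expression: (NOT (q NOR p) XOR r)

r | p | q | Output
------------------
0 | 0 | 0 | 0
0 | 0 | 1 | 1
0 | 1 | 0 | 1
0 | 1 | 1 | 1
1 | 0 | 0 | 1
1 | 0 | 1 | 0
1 | 1 | 0 | 0
1 | 1 | 1 | 0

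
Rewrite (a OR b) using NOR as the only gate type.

((a NOR b) NOR (a NOR b))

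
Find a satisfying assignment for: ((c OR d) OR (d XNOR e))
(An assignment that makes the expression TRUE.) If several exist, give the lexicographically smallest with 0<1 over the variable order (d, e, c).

d=0, e=0, c=0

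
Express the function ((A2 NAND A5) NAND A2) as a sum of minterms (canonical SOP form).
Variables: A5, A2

Σm(0, 2, 3) = (NOT A5 AND NOT A2) OR (A5 AND NOT A2) OR (A5 AND A2)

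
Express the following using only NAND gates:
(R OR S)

((R NAND R) NAND (S NAND S))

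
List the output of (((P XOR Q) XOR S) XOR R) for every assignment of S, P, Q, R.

S | P | Q | R | Output
----------------------
0 | 0 | 0 | 0 | 0
0 | 0 | 0 | 1 | 1
0 | 0 | 1 | 0 | 1
0 | 0 | 1 | 1 | 0
0 | 1 | 0 | 0 | 1
0 | 1 | 0 | 1 | 0
0 | 1 | 1 | 0 | 0
0 | 1 | 1 | 1 | 1
1 | 0 | 0 | 0 | 1
1 | 0 | 0 | 1 | 0
1 | 0 | 1 | 0 | 0
1 | 0 | 1 | 1 | 1
1 | 1 | 0 | 0 | 0
1 | 1 | 0 | 1 | 1
1 | 1 | 1 | 0 | 1
1 | 1 | 1 | 1 | 0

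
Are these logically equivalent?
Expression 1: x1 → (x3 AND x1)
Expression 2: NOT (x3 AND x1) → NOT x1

Yes, Contrapositive is always equivalent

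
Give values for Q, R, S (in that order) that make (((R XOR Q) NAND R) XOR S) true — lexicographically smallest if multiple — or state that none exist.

Q=0, R=0, S=0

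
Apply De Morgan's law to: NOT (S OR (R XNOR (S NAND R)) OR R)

NOT S AND NOT (R XNOR (S NAND R)) AND NOT R
De Morgan's: NOT(OR of terms) = AND of negations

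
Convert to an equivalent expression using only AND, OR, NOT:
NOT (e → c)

e AND NOT c
(Negated implication: NOT(A → B) = A AND NOT B)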